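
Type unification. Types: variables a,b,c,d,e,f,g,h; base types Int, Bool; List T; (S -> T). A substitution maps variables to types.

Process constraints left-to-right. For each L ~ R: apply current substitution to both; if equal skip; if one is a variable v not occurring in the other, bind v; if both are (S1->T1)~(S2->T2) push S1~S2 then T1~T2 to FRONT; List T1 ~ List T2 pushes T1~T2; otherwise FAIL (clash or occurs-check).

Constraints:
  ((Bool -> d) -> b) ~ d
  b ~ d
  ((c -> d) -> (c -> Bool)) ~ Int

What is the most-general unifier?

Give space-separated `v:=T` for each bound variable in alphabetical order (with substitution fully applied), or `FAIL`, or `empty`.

Answer: FAIL

Derivation:
step 1: unify ((Bool -> d) -> b) ~ d  [subst: {-} | 2 pending]
  occurs-check fail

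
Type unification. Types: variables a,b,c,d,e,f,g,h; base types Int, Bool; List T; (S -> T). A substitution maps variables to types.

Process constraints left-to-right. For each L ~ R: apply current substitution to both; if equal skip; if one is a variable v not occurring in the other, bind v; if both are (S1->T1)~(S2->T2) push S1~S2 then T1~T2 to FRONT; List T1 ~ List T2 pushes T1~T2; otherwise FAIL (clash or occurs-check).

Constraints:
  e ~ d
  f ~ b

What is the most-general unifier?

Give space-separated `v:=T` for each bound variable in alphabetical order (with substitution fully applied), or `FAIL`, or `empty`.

step 1: unify e ~ d  [subst: {-} | 1 pending]
  bind e := d
step 2: unify f ~ b  [subst: {e:=d} | 0 pending]
  bind f := b

Answer: e:=d f:=b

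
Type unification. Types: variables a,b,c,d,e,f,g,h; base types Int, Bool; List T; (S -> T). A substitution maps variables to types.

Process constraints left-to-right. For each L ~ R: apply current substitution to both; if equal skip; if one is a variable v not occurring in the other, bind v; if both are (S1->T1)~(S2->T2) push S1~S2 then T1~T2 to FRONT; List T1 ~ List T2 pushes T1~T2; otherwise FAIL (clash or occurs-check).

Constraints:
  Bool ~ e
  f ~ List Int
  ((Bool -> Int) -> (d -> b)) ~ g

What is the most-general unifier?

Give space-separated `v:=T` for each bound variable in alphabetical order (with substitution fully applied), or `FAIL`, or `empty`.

Answer: e:=Bool f:=List Int g:=((Bool -> Int) -> (d -> b))

Derivation:
step 1: unify Bool ~ e  [subst: {-} | 2 pending]
  bind e := Bool
step 2: unify f ~ List Int  [subst: {e:=Bool} | 1 pending]
  bind f := List Int
step 3: unify ((Bool -> Int) -> (d -> b)) ~ g  [subst: {e:=Bool, f:=List Int} | 0 pending]
  bind g := ((Bool -> Int) -> (d -> b))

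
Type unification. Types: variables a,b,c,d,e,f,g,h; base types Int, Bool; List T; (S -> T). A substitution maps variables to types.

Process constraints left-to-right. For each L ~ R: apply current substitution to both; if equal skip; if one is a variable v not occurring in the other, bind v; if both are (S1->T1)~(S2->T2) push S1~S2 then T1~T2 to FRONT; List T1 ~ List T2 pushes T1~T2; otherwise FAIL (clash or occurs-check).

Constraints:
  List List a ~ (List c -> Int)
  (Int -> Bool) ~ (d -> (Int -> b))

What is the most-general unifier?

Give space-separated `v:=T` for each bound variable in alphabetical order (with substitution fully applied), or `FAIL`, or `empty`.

Answer: FAIL

Derivation:
step 1: unify List List a ~ (List c -> Int)  [subst: {-} | 1 pending]
  clash: List List a vs (List c -> Int)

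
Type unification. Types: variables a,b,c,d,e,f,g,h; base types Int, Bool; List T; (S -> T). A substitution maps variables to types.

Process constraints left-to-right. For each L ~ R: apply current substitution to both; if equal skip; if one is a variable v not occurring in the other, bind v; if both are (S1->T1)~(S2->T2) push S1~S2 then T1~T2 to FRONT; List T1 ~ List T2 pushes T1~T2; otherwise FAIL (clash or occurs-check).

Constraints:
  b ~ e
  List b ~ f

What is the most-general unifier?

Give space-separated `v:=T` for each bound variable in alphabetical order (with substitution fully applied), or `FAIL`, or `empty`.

Answer: b:=e f:=List e

Derivation:
step 1: unify b ~ e  [subst: {-} | 1 pending]
  bind b := e
step 2: unify List e ~ f  [subst: {b:=e} | 0 pending]
  bind f := List e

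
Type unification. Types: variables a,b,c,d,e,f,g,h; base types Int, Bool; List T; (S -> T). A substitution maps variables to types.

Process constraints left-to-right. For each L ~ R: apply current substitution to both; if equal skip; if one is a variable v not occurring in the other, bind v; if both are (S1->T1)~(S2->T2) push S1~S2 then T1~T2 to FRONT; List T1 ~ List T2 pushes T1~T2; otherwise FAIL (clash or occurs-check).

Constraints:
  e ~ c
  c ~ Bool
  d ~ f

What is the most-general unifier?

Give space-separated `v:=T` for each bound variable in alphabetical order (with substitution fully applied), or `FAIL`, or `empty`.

step 1: unify e ~ c  [subst: {-} | 2 pending]
  bind e := c
step 2: unify c ~ Bool  [subst: {e:=c} | 1 pending]
  bind c := Bool
step 3: unify d ~ f  [subst: {e:=c, c:=Bool} | 0 pending]
  bind d := f

Answer: c:=Bool d:=f e:=Bool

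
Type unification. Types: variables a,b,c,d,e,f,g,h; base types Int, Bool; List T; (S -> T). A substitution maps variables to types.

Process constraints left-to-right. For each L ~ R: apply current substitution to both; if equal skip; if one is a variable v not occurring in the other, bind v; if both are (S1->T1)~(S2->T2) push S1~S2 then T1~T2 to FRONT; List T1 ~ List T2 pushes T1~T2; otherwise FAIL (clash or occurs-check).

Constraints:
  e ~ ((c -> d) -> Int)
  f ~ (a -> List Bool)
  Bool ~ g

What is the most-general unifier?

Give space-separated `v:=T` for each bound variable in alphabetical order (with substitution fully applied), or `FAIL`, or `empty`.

Answer: e:=((c -> d) -> Int) f:=(a -> List Bool) g:=Bool

Derivation:
step 1: unify e ~ ((c -> d) -> Int)  [subst: {-} | 2 pending]
  bind e := ((c -> d) -> Int)
step 2: unify f ~ (a -> List Bool)  [subst: {e:=((c -> d) -> Int)} | 1 pending]
  bind f := (a -> List Bool)
step 3: unify Bool ~ g  [subst: {e:=((c -> d) -> Int), f:=(a -> List Bool)} | 0 pending]
  bind g := Bool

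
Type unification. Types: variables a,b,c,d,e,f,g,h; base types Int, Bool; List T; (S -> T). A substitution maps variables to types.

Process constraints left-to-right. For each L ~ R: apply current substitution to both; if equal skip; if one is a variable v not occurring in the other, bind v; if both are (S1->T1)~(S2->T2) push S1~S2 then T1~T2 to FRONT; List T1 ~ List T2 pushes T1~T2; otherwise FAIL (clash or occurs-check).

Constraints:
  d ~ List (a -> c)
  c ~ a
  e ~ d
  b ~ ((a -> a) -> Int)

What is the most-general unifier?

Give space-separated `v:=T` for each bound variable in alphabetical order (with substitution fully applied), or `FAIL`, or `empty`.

Answer: b:=((a -> a) -> Int) c:=a d:=List (a -> a) e:=List (a -> a)

Derivation:
step 1: unify d ~ List (a -> c)  [subst: {-} | 3 pending]
  bind d := List (a -> c)
step 2: unify c ~ a  [subst: {d:=List (a -> c)} | 2 pending]
  bind c := a
step 3: unify e ~ List (a -> a)  [subst: {d:=List (a -> c), c:=a} | 1 pending]
  bind e := List (a -> a)
step 4: unify b ~ ((a -> a) -> Int)  [subst: {d:=List (a -> c), c:=a, e:=List (a -> a)} | 0 pending]
  bind b := ((a -> a) -> Int)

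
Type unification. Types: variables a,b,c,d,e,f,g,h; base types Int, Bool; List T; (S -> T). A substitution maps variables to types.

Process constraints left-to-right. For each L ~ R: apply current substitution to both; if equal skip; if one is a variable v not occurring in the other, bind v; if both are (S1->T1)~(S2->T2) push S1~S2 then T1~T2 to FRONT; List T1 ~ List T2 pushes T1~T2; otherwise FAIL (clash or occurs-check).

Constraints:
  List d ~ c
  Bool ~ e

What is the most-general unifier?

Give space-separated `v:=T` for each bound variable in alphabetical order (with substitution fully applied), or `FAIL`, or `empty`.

Answer: c:=List d e:=Bool

Derivation:
step 1: unify List d ~ c  [subst: {-} | 1 pending]
  bind c := List d
step 2: unify Bool ~ e  [subst: {c:=List d} | 0 pending]
  bind e := Bool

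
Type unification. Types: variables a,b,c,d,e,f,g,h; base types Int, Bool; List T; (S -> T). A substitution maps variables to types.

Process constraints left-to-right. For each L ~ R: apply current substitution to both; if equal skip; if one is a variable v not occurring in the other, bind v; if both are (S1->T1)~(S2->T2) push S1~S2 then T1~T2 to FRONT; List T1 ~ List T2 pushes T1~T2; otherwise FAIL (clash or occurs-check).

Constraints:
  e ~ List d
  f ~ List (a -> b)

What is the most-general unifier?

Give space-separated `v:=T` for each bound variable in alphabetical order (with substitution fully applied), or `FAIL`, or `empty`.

step 1: unify e ~ List d  [subst: {-} | 1 pending]
  bind e := List d
step 2: unify f ~ List (a -> b)  [subst: {e:=List d} | 0 pending]
  bind f := List (a -> b)

Answer: e:=List d f:=List (a -> b)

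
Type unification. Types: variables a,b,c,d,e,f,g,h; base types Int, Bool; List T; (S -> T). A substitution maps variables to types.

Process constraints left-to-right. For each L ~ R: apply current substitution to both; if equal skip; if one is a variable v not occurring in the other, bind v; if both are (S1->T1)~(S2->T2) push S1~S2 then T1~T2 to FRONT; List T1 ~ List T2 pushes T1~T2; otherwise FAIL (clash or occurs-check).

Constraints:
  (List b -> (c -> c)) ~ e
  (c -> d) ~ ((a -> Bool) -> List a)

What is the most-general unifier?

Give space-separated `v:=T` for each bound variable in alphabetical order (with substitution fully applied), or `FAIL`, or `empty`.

Answer: c:=(a -> Bool) d:=List a e:=(List b -> ((a -> Bool) -> (a -> Bool)))

Derivation:
step 1: unify (List b -> (c -> c)) ~ e  [subst: {-} | 1 pending]
  bind e := (List b -> (c -> c))
step 2: unify (c -> d) ~ ((a -> Bool) -> List a)  [subst: {e:=(List b -> (c -> c))} | 0 pending]
  -> decompose arrow: push c~(a -> Bool), d~List a
step 3: unify c ~ (a -> Bool)  [subst: {e:=(List b -> (c -> c))} | 1 pending]
  bind c := (a -> Bool)
step 4: unify d ~ List a  [subst: {e:=(List b -> (c -> c)), c:=(a -> Bool)} | 0 pending]
  bind d := List a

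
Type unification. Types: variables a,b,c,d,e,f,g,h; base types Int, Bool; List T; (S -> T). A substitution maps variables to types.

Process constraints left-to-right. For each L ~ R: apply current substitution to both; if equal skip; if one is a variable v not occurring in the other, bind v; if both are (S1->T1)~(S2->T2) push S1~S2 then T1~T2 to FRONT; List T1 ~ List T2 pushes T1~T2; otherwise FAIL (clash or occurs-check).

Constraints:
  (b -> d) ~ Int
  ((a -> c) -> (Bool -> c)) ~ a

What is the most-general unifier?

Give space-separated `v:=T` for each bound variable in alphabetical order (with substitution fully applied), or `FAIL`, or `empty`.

step 1: unify (b -> d) ~ Int  [subst: {-} | 1 pending]
  clash: (b -> d) vs Int

Answer: FAIL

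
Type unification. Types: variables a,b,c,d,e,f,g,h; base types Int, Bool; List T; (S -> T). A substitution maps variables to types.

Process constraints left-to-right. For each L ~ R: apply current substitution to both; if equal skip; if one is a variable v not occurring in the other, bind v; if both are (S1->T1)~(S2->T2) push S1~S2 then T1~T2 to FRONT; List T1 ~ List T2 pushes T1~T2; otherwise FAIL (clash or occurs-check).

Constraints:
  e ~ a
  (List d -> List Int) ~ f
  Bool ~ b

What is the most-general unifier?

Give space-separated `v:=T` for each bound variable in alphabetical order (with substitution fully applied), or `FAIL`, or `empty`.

step 1: unify e ~ a  [subst: {-} | 2 pending]
  bind e := a
step 2: unify (List d -> List Int) ~ f  [subst: {e:=a} | 1 pending]
  bind f := (List d -> List Int)
step 3: unify Bool ~ b  [subst: {e:=a, f:=(List d -> List Int)} | 0 pending]
  bind b := Bool

Answer: b:=Bool e:=a f:=(List d -> List Int)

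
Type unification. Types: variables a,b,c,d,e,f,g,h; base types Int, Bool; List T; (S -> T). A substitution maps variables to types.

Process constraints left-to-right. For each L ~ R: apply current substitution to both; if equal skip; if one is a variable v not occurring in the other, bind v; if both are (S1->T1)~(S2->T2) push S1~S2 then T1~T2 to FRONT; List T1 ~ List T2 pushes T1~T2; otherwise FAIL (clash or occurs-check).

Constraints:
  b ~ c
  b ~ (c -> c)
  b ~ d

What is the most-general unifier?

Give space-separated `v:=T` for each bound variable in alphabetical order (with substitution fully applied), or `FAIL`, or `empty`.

step 1: unify b ~ c  [subst: {-} | 2 pending]
  bind b := c
step 2: unify c ~ (c -> c)  [subst: {b:=c} | 1 pending]
  occurs-check fail: c in (c -> c)

Answer: FAIL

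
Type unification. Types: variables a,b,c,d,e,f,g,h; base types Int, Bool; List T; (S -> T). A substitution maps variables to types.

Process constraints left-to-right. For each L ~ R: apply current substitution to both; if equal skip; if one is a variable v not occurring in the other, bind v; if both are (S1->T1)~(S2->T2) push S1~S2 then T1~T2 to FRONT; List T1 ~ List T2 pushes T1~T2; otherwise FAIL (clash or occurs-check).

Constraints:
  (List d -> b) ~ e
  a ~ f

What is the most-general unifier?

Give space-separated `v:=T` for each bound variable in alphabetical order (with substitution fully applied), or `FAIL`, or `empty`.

Answer: a:=f e:=(List d -> b)

Derivation:
step 1: unify (List d -> b) ~ e  [subst: {-} | 1 pending]
  bind e := (List d -> b)
step 2: unify a ~ f  [subst: {e:=(List d -> b)} | 0 pending]
  bind a := f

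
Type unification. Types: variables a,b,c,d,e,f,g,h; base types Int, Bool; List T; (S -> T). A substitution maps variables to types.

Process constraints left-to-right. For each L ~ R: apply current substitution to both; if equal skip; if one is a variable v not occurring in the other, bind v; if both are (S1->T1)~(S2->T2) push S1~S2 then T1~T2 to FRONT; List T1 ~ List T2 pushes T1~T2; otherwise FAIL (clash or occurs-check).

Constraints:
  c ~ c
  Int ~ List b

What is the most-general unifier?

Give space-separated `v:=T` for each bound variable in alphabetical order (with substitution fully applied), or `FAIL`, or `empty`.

step 1: unify c ~ c  [subst: {-} | 1 pending]
  -> identical, skip
step 2: unify Int ~ List b  [subst: {-} | 0 pending]
  clash: Int vs List b

Answer: FAIL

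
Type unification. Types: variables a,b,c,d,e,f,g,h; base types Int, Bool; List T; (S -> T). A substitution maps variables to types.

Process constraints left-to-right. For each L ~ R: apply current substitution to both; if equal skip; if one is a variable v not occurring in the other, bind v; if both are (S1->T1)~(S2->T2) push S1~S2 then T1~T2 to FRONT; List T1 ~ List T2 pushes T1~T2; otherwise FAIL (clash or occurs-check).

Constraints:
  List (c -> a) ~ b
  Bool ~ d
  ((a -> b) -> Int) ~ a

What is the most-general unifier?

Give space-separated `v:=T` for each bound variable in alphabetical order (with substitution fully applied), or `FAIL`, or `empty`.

step 1: unify List (c -> a) ~ b  [subst: {-} | 2 pending]
  bind b := List (c -> a)
step 2: unify Bool ~ d  [subst: {b:=List (c -> a)} | 1 pending]
  bind d := Bool
step 3: unify ((a -> List (c -> a)) -> Int) ~ a  [subst: {b:=List (c -> a), d:=Bool} | 0 pending]
  occurs-check fail

Answer: FAIL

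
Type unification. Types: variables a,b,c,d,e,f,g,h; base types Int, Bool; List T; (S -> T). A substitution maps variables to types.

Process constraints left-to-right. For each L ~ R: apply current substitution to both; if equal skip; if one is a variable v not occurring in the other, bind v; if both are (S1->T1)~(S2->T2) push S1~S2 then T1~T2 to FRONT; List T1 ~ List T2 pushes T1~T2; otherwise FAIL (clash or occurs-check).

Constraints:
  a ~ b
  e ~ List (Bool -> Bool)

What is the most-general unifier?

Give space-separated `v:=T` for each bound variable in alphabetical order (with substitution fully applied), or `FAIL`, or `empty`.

step 1: unify a ~ b  [subst: {-} | 1 pending]
  bind a := b
step 2: unify e ~ List (Bool -> Bool)  [subst: {a:=b} | 0 pending]
  bind e := List (Bool -> Bool)

Answer: a:=b e:=List (Bool -> Bool)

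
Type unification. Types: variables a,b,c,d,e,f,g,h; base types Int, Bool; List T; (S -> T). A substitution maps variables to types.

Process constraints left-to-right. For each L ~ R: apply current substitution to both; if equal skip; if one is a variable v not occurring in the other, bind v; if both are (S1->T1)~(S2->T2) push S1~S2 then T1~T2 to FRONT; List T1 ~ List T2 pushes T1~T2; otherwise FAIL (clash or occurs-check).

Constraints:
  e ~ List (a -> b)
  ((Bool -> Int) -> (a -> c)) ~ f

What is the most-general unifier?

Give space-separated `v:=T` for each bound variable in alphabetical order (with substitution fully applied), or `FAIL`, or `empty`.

Answer: e:=List (a -> b) f:=((Bool -> Int) -> (a -> c))

Derivation:
step 1: unify e ~ List (a -> b)  [subst: {-} | 1 pending]
  bind e := List (a -> b)
step 2: unify ((Bool -> Int) -> (a -> c)) ~ f  [subst: {e:=List (a -> b)} | 0 pending]
  bind f := ((Bool -> Int) -> (a -> c))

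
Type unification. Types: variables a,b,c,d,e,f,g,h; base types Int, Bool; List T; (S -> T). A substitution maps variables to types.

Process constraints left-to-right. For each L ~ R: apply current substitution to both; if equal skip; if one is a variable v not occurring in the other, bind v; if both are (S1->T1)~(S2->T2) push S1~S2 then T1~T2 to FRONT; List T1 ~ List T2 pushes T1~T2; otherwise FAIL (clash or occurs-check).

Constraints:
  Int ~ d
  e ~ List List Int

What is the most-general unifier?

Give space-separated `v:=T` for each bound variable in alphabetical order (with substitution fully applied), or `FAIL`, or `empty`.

step 1: unify Int ~ d  [subst: {-} | 1 pending]
  bind d := Int
step 2: unify e ~ List List Int  [subst: {d:=Int} | 0 pending]
  bind e := List List Int

Answer: d:=Int e:=List List Int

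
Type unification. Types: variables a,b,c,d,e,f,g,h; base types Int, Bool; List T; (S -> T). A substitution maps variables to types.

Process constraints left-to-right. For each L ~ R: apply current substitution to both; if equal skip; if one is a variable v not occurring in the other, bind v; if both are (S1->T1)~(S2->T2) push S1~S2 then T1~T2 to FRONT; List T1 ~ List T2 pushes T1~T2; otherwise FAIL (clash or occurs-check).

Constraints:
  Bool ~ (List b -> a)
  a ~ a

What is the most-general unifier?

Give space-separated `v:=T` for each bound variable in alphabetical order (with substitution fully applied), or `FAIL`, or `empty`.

Answer: FAIL

Derivation:
step 1: unify Bool ~ (List b -> a)  [subst: {-} | 1 pending]
  clash: Bool vs (List b -> a)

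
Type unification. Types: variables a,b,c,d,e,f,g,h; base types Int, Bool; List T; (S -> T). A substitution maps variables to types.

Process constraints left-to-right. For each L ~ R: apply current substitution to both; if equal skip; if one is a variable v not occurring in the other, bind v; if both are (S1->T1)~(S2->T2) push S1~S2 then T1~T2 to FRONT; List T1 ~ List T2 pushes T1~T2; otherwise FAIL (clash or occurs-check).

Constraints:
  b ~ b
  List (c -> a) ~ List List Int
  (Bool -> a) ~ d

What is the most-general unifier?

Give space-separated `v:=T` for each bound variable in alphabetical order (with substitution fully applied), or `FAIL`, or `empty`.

step 1: unify b ~ b  [subst: {-} | 2 pending]
  -> identical, skip
step 2: unify List (c -> a) ~ List List Int  [subst: {-} | 1 pending]
  -> decompose List: push (c -> a)~List Int
step 3: unify (c -> a) ~ List Int  [subst: {-} | 1 pending]
  clash: (c -> a) vs List Int

Answer: FAIL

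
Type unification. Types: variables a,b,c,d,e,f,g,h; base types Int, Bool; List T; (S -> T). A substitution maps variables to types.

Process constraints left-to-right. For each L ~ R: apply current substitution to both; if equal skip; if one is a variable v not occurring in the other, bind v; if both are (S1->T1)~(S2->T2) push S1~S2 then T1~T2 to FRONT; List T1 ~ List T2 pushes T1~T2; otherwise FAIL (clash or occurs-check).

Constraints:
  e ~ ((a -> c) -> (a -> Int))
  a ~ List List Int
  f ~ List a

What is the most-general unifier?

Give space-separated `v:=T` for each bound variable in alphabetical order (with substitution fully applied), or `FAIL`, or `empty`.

step 1: unify e ~ ((a -> c) -> (a -> Int))  [subst: {-} | 2 pending]
  bind e := ((a -> c) -> (a -> Int))
step 2: unify a ~ List List Int  [subst: {e:=((a -> c) -> (a -> Int))} | 1 pending]
  bind a := List List Int
step 3: unify f ~ List List List Int  [subst: {e:=((a -> c) -> (a -> Int)), a:=List List Int} | 0 pending]
  bind f := List List List Int

Answer: a:=List List Int e:=((List List Int -> c) -> (List List Int -> Int)) f:=List List List Int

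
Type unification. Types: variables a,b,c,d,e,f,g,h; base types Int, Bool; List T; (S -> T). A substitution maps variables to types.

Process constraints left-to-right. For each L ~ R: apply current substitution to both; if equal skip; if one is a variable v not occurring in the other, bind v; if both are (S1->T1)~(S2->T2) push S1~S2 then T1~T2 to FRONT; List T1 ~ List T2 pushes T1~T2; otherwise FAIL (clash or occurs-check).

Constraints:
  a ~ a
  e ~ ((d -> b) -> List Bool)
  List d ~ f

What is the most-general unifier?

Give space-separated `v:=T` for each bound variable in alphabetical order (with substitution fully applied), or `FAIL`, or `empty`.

step 1: unify a ~ a  [subst: {-} | 2 pending]
  -> identical, skip
step 2: unify e ~ ((d -> b) -> List Bool)  [subst: {-} | 1 pending]
  bind e := ((d -> b) -> List Bool)
step 3: unify List d ~ f  [subst: {e:=((d -> b) -> List Bool)} | 0 pending]
  bind f := List d

Answer: e:=((d -> b) -> List Bool) f:=List d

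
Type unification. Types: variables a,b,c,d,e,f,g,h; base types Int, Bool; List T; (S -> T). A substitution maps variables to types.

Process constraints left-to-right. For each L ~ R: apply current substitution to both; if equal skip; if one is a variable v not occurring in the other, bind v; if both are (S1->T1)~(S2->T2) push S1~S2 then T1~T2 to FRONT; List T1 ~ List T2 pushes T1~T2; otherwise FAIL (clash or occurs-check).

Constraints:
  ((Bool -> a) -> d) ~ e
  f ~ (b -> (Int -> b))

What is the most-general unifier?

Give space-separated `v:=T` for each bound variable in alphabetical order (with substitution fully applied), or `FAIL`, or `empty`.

step 1: unify ((Bool -> a) -> d) ~ e  [subst: {-} | 1 pending]
  bind e := ((Bool -> a) -> d)
step 2: unify f ~ (b -> (Int -> b))  [subst: {e:=((Bool -> a) -> d)} | 0 pending]
  bind f := (b -> (Int -> b))

Answer: e:=((Bool -> a) -> d) f:=(b -> (Int -> b))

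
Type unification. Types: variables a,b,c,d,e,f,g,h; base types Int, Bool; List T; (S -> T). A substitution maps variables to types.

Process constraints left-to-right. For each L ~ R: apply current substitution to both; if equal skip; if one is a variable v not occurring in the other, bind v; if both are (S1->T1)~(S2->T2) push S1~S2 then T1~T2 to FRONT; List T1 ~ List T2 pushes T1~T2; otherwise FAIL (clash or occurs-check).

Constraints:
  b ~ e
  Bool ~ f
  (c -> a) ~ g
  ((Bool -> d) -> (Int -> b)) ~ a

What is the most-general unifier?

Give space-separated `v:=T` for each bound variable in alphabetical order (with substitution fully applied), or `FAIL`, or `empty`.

Answer: a:=((Bool -> d) -> (Int -> e)) b:=e f:=Bool g:=(c -> ((Bool -> d) -> (Int -> e)))

Derivation:
step 1: unify b ~ e  [subst: {-} | 3 pending]
  bind b := e
step 2: unify Bool ~ f  [subst: {b:=e} | 2 pending]
  bind f := Bool
step 3: unify (c -> a) ~ g  [subst: {b:=e, f:=Bool} | 1 pending]
  bind g := (c -> a)
step 4: unify ((Bool -> d) -> (Int -> e)) ~ a  [subst: {b:=e, f:=Bool, g:=(c -> a)} | 0 pending]
  bind a := ((Bool -> d) -> (Int -> e))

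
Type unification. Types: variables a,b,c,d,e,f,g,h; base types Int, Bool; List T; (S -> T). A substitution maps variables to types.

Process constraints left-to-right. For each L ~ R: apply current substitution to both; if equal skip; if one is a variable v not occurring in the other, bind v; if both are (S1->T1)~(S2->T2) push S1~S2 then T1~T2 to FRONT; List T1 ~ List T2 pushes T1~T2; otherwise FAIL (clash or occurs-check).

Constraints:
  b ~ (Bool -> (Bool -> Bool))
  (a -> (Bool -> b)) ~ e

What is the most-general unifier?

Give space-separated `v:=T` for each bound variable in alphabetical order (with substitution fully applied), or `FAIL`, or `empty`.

step 1: unify b ~ (Bool -> (Bool -> Bool))  [subst: {-} | 1 pending]
  bind b := (Bool -> (Bool -> Bool))
step 2: unify (a -> (Bool -> (Bool -> (Bool -> Bool)))) ~ e  [subst: {b:=(Bool -> (Bool -> Bool))} | 0 pending]
  bind e := (a -> (Bool -> (Bool -> (Bool -> Bool))))

Answer: b:=(Bool -> (Bool -> Bool)) e:=(a -> (Bool -> (Bool -> (Bool -> Bool))))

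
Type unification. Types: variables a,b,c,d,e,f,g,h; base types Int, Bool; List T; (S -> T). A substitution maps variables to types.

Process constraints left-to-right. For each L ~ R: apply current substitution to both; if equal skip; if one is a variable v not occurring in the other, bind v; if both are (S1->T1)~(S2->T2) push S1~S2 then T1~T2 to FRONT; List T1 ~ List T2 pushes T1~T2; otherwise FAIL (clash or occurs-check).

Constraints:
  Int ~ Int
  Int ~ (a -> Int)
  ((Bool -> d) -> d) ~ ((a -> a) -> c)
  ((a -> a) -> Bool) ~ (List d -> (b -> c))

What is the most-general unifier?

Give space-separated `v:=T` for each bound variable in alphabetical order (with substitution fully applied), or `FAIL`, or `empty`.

Answer: FAIL

Derivation:
step 1: unify Int ~ Int  [subst: {-} | 3 pending]
  -> identical, skip
step 2: unify Int ~ (a -> Int)  [subst: {-} | 2 pending]
  clash: Int vs (a -> Int)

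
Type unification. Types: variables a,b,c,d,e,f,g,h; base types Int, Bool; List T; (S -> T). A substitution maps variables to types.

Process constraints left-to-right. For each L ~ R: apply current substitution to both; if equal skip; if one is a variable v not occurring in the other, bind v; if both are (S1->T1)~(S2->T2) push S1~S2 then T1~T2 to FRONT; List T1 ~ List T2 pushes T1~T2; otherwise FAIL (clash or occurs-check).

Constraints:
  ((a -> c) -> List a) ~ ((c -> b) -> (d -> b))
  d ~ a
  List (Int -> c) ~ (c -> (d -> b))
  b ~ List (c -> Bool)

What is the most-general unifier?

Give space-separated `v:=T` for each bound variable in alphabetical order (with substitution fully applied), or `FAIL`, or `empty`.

step 1: unify ((a -> c) -> List a) ~ ((c -> b) -> (d -> b))  [subst: {-} | 3 pending]
  -> decompose arrow: push (a -> c)~(c -> b), List a~(d -> b)
step 2: unify (a -> c) ~ (c -> b)  [subst: {-} | 4 pending]
  -> decompose arrow: push a~c, c~b
step 3: unify a ~ c  [subst: {-} | 5 pending]
  bind a := c
step 4: unify c ~ b  [subst: {a:=c} | 4 pending]
  bind c := b
step 5: unify List b ~ (d -> b)  [subst: {a:=c, c:=b} | 3 pending]
  clash: List b vs (d -> b)

Answer: FAIL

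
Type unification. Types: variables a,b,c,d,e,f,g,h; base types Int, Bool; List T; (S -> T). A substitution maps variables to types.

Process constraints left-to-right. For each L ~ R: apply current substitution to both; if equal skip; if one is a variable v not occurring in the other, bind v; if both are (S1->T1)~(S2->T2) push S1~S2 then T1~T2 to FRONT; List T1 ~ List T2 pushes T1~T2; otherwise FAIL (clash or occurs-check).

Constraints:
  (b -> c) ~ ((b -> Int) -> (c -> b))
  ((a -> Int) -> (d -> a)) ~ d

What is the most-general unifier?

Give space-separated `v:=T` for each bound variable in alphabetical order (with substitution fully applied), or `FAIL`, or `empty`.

step 1: unify (b -> c) ~ ((b -> Int) -> (c -> b))  [subst: {-} | 1 pending]
  -> decompose arrow: push b~(b -> Int), c~(c -> b)
step 2: unify b ~ (b -> Int)  [subst: {-} | 2 pending]
  occurs-check fail: b in (b -> Int)

Answer: FAIL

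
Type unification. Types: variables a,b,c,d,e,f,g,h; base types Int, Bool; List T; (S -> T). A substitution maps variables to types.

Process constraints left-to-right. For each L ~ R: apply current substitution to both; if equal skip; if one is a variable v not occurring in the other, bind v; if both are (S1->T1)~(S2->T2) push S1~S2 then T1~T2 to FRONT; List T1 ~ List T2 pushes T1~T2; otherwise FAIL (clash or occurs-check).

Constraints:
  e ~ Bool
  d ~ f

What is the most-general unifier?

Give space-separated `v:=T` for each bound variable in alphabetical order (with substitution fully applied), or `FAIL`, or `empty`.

Answer: d:=f e:=Bool

Derivation:
step 1: unify e ~ Bool  [subst: {-} | 1 pending]
  bind e := Bool
step 2: unify d ~ f  [subst: {e:=Bool} | 0 pending]
  bind d := f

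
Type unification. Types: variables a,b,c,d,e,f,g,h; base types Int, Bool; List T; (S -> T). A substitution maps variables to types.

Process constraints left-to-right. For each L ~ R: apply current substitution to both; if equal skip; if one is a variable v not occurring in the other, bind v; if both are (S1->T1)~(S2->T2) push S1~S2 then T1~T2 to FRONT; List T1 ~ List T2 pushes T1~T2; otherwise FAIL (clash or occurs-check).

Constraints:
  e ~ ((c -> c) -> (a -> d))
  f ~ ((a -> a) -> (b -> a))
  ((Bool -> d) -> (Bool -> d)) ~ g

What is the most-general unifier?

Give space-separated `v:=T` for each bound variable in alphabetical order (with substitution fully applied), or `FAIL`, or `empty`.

step 1: unify e ~ ((c -> c) -> (a -> d))  [subst: {-} | 2 pending]
  bind e := ((c -> c) -> (a -> d))
step 2: unify f ~ ((a -> a) -> (b -> a))  [subst: {e:=((c -> c) -> (a -> d))} | 1 pending]
  bind f := ((a -> a) -> (b -> a))
step 3: unify ((Bool -> d) -> (Bool -> d)) ~ g  [subst: {e:=((c -> c) -> (a -> d)), f:=((a -> a) -> (b -> a))} | 0 pending]
  bind g := ((Bool -> d) -> (Bool -> d))

Answer: e:=((c -> c) -> (a -> d)) f:=((a -> a) -> (b -> a)) g:=((Bool -> d) -> (Bool -> d))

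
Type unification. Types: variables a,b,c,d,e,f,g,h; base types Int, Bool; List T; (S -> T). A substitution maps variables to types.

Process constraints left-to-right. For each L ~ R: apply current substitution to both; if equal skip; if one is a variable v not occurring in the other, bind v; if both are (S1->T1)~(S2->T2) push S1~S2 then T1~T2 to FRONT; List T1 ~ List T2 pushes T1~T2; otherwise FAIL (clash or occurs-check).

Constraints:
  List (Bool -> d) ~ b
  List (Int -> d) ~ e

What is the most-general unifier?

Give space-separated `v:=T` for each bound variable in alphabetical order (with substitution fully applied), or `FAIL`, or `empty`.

step 1: unify List (Bool -> d) ~ b  [subst: {-} | 1 pending]
  bind b := List (Bool -> d)
step 2: unify List (Int -> d) ~ e  [subst: {b:=List (Bool -> d)} | 0 pending]
  bind e := List (Int -> d)

Answer: b:=List (Bool -> d) e:=List (Int -> d)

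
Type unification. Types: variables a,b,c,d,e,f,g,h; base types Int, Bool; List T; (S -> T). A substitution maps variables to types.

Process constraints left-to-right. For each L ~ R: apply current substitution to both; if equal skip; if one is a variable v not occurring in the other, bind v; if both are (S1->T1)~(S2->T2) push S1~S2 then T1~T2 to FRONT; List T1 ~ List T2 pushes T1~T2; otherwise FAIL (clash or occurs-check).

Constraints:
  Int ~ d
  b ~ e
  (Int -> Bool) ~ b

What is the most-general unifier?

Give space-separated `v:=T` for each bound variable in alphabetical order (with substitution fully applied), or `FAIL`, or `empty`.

step 1: unify Int ~ d  [subst: {-} | 2 pending]
  bind d := Int
step 2: unify b ~ e  [subst: {d:=Int} | 1 pending]
  bind b := e
step 3: unify (Int -> Bool) ~ e  [subst: {d:=Int, b:=e} | 0 pending]
  bind e := (Int -> Bool)

Answer: b:=(Int -> Bool) d:=Int e:=(Int -> Bool)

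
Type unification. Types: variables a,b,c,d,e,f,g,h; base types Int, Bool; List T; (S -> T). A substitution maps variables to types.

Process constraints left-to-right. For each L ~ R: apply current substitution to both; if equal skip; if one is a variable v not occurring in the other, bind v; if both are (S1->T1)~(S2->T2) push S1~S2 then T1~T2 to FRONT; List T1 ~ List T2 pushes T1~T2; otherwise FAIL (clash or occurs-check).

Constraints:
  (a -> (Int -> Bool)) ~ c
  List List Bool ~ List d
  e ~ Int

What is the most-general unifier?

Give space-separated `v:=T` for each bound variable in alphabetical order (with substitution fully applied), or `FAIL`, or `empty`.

step 1: unify (a -> (Int -> Bool)) ~ c  [subst: {-} | 2 pending]
  bind c := (a -> (Int -> Bool))
step 2: unify List List Bool ~ List d  [subst: {c:=(a -> (Int -> Bool))} | 1 pending]
  -> decompose List: push List Bool~d
step 3: unify List Bool ~ d  [subst: {c:=(a -> (Int -> Bool))} | 1 pending]
  bind d := List Bool
step 4: unify e ~ Int  [subst: {c:=(a -> (Int -> Bool)), d:=List Bool} | 0 pending]
  bind e := Int

Answer: c:=(a -> (Int -> Bool)) d:=List Bool e:=Int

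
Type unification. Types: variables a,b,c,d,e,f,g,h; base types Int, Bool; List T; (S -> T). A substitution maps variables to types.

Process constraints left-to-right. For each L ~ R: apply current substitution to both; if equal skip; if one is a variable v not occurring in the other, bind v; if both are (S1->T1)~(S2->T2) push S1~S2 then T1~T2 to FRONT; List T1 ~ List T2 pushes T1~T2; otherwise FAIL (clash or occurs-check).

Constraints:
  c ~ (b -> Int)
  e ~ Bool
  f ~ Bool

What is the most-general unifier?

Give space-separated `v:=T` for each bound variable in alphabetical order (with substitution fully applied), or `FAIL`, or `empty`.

step 1: unify c ~ (b -> Int)  [subst: {-} | 2 pending]
  bind c := (b -> Int)
step 2: unify e ~ Bool  [subst: {c:=(b -> Int)} | 1 pending]
  bind e := Bool
step 3: unify f ~ Bool  [subst: {c:=(b -> Int), e:=Bool} | 0 pending]
  bind f := Bool

Answer: c:=(b -> Int) e:=Bool f:=Bool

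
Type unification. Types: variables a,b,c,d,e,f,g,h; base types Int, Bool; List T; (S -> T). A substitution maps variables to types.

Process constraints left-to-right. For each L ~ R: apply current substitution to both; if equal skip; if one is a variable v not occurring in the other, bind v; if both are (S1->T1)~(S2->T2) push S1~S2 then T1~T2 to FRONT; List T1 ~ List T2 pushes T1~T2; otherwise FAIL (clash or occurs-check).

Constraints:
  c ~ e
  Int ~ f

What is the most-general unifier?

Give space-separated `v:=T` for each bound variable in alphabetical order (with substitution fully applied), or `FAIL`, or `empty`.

Answer: c:=e f:=Int

Derivation:
step 1: unify c ~ e  [subst: {-} | 1 pending]
  bind c := e
step 2: unify Int ~ f  [subst: {c:=e} | 0 pending]
  bind f := Int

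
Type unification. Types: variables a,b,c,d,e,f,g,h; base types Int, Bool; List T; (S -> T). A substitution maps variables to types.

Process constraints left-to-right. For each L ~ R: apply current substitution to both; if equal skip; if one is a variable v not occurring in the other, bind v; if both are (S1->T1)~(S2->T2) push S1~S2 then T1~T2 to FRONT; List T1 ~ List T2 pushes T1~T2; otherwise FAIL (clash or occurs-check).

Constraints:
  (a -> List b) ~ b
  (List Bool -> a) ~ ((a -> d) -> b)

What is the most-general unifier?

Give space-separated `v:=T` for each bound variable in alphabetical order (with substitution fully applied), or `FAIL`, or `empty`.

step 1: unify (a -> List b) ~ b  [subst: {-} | 1 pending]
  occurs-check fail

Answer: FAIL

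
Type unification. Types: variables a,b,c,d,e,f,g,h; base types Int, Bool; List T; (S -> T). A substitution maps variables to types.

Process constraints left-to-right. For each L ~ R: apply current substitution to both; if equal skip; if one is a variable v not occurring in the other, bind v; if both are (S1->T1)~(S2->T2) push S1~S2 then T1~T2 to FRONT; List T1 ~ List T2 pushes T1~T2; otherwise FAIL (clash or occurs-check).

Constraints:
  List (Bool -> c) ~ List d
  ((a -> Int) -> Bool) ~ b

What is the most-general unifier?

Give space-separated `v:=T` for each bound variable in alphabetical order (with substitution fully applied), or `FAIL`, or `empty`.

Answer: b:=((a -> Int) -> Bool) d:=(Bool -> c)

Derivation:
step 1: unify List (Bool -> c) ~ List d  [subst: {-} | 1 pending]
  -> decompose List: push (Bool -> c)~d
step 2: unify (Bool -> c) ~ d  [subst: {-} | 1 pending]
  bind d := (Bool -> c)
step 3: unify ((a -> Int) -> Bool) ~ b  [subst: {d:=(Bool -> c)} | 0 pending]
  bind b := ((a -> Int) -> Bool)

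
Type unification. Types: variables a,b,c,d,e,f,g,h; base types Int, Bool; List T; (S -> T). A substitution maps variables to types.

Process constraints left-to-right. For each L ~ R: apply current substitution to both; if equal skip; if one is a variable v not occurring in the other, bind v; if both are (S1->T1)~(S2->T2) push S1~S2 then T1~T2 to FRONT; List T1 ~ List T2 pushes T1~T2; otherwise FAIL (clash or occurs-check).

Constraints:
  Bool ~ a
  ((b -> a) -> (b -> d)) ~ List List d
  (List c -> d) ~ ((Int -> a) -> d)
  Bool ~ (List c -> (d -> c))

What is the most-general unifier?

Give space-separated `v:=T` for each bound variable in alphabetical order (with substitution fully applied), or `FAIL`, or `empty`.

step 1: unify Bool ~ a  [subst: {-} | 3 pending]
  bind a := Bool
step 2: unify ((b -> Bool) -> (b -> d)) ~ List List d  [subst: {a:=Bool} | 2 pending]
  clash: ((b -> Bool) -> (b -> d)) vs List List d

Answer: FAIL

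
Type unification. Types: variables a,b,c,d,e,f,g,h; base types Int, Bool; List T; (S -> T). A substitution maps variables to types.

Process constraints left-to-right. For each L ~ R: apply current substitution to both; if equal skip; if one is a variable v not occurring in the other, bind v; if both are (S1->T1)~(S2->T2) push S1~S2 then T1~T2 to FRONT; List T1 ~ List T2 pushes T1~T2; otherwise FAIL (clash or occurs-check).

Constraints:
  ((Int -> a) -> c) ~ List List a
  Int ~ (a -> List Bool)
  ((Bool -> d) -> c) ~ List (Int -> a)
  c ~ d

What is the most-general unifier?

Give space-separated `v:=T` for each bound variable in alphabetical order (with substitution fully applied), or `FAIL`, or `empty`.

Answer: FAIL

Derivation:
step 1: unify ((Int -> a) -> c) ~ List List a  [subst: {-} | 3 pending]
  clash: ((Int -> a) -> c) vs List List a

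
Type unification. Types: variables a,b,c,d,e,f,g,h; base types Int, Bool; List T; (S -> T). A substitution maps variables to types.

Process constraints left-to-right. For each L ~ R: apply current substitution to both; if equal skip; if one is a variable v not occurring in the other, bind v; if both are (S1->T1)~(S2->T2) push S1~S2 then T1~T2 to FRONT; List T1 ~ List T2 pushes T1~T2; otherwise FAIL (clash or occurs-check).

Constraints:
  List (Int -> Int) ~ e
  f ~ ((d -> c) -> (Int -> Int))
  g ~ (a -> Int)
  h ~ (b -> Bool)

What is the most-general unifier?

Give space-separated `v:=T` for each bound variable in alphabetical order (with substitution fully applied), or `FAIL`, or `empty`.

step 1: unify List (Int -> Int) ~ e  [subst: {-} | 3 pending]
  bind e := List (Int -> Int)
step 2: unify f ~ ((d -> c) -> (Int -> Int))  [subst: {e:=List (Int -> Int)} | 2 pending]
  bind f := ((d -> c) -> (Int -> Int))
step 3: unify g ~ (a -> Int)  [subst: {e:=List (Int -> Int), f:=((d -> c) -> (Int -> Int))} | 1 pending]
  bind g := (a -> Int)
step 4: unify h ~ (b -> Bool)  [subst: {e:=List (Int -> Int), f:=((d -> c) -> (Int -> Int)), g:=(a -> Int)} | 0 pending]
  bind h := (b -> Bool)

Answer: e:=List (Int -> Int) f:=((d -> c) -> (Int -> Int)) g:=(a -> Int) h:=(b -> Bool)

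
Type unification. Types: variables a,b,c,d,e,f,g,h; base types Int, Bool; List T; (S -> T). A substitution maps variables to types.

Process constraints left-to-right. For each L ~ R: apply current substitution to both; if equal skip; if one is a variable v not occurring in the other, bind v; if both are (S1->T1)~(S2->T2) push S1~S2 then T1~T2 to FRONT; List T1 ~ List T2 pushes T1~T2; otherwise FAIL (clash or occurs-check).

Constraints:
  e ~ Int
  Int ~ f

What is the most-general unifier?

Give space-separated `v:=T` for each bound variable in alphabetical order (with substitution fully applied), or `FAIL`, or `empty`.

Answer: e:=Int f:=Int

Derivation:
step 1: unify e ~ Int  [subst: {-} | 1 pending]
  bind e := Int
step 2: unify Int ~ f  [subst: {e:=Int} | 0 pending]
  bind f := Int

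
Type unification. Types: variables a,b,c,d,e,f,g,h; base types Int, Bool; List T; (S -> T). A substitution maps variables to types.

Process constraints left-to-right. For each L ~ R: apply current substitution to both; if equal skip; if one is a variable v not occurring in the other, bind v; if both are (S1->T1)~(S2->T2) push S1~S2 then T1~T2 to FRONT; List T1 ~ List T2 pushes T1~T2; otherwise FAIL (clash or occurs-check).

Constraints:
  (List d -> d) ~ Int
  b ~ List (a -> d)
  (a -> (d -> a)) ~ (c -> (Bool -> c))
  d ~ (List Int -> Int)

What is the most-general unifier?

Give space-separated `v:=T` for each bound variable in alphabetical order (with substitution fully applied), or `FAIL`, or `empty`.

Answer: FAIL

Derivation:
step 1: unify (List d -> d) ~ Int  [subst: {-} | 3 pending]
  clash: (List d -> d) vs Int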